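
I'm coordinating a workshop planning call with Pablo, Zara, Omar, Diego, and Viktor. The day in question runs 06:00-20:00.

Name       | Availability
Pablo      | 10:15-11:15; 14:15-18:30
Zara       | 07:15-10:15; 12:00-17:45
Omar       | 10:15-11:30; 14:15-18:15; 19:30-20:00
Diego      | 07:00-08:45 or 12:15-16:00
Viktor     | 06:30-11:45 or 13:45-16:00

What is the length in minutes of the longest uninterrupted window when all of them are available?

105

Pablo ∩ Zara: 14:15-17:45.
Pablo ∩ Zara ∩ Omar: 14:15-17:45.
Pablo ∩ Zara ∩ Omar ∩ Diego: 14:15-16:00.
Pablo ∩ Zara ∩ Omar ∩ Diego ∩ Viktor: 14:15-16:00.
So the common availability across everyone is 14:15-16:00.
The longest is 14:15-16:00 at 105 minutes.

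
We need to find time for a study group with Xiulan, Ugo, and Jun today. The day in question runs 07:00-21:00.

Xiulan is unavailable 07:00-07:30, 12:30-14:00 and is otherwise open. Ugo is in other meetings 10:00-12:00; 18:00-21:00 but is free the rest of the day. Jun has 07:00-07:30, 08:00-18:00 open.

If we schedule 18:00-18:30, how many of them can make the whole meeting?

1

Xiulan free: 07:30-12:30, 14:00-21:00 (invert busy blocks within the working day).
Ugo free: 07:00-10:00, 12:00-18:00 (invert busy blocks within the working day).
Jun free: 07:00-07:30, 08:00-18:00.
Xiulan can make the full 18:00-18:30 slot — that's 1.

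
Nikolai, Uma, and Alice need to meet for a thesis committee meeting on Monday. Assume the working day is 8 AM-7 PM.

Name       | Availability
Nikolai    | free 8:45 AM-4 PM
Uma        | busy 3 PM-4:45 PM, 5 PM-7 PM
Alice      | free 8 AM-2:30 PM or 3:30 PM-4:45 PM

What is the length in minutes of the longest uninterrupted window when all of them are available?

345

Nikolai free: 08:45-16:00.
Uma free: 08:00-15:00, 16:45-17:00 (invert busy blocks within the working day).
Alice free: 08:00-14:30, 15:30-16:45.
Nikolai ∩ Uma: 08:45-15:00.
Nikolai ∩ Uma ∩ Alice: 08:45-14:30.
The longest is 08:45-14:30 at 345 minutes.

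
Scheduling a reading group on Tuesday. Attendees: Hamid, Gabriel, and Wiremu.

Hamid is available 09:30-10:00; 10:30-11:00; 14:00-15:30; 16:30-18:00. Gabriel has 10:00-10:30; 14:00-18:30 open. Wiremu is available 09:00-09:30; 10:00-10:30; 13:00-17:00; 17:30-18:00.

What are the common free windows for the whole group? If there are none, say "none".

14:00-15:30, 16:30-17:00, 17:30-18:00

Hamid ∩ Gabriel: 14:00-15:30, 16:30-18:00.
Hamid ∩ Gabriel ∩ Wiremu: 14:00-15:30, 16:30-17:00, 17:30-18:00.
Those are the intersection windows.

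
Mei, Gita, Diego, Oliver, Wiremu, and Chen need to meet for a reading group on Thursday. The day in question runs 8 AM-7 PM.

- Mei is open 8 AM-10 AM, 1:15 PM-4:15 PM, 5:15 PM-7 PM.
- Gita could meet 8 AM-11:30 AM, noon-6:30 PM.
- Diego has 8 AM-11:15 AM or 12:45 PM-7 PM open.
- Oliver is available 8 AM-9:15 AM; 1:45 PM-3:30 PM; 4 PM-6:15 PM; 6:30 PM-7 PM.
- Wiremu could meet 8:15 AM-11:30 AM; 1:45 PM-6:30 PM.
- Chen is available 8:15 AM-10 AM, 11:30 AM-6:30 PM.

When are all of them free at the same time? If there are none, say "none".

08:15-09:15, 13:45-15:30, 16:00-16:15, 17:15-18:15

Mei ∩ Gita: 08:00-10:00, 13:15-16:15, 17:15-18:30.
Mei ∩ Gita ∩ Diego: 08:00-10:00, 13:15-16:15, 17:15-18:30.
Mei ∩ Gita ∩ Diego ∩ Oliver: 08:00-09:15, 13:45-15:30, 16:00-16:15, 17:15-18:15.
Mei ∩ Gita ∩ Diego ∩ Oliver ∩ Wiremu: 08:15-09:15, 13:45-15:30, 16:00-16:15, 17:15-18:15.
Mei ∩ Gita ∩ Diego ∩ Oliver ∩ Wiremu ∩ Chen: 08:15-09:15, 13:45-15:30, 16:00-16:15, 17:15-18:15.
Those are the intersection windows.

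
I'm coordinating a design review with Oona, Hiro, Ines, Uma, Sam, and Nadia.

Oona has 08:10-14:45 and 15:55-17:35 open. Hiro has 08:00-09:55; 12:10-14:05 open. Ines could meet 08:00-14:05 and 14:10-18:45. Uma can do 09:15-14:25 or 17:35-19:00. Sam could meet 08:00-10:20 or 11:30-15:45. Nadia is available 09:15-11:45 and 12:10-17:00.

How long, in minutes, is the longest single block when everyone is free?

115

Oona ∩ Hiro: 08:10-09:55, 12:10-14:05.
Oona ∩ Hiro ∩ Ines: 08:10-09:55, 12:10-14:05.
Oona ∩ Hiro ∩ Ines ∩ Uma: 09:15-09:55, 12:10-14:05.
Oona ∩ Hiro ∩ Ines ∩ Uma ∩ Sam: 09:15-09:55, 12:10-14:05.
Oona ∩ Hiro ∩ Ines ∩ Uma ∩ Sam ∩ Nadia: 09:15-09:55, 12:10-14:05.
So the common availability across everyone is 09:15-09:55, 12:10-14:05.
The longest is 12:10-14:05 at 115 minutes.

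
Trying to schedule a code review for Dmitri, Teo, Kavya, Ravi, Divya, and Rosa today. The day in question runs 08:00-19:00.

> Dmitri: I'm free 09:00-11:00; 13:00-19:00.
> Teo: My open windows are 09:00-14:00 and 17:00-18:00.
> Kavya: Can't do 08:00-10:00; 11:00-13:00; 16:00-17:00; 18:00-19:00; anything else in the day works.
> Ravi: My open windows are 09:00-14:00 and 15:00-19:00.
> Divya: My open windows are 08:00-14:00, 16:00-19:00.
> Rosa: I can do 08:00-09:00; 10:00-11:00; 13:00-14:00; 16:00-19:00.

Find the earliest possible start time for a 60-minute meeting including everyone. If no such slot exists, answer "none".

Dmitri free: 09:00-11:00, 13:00-19:00.
Teo free: 09:00-14:00, 17:00-18:00.
Kavya free: 10:00-11:00, 13:00-16:00, 17:00-18:00 (invert busy blocks within the working day).
Ravi free: 09:00-14:00, 15:00-19:00.
Divya free: 08:00-14:00, 16:00-19:00.
Rosa free: 08:00-09:00, 10:00-11:00, 13:00-14:00, 16:00-19:00.
Dmitri ∩ Teo: 09:00-11:00, 13:00-14:00, 17:00-18:00.
Dmitri ∩ Teo ∩ Kavya: 10:00-11:00, 13:00-14:00, 17:00-18:00.
Dmitri ∩ Teo ∩ Kavya ∩ Ravi: 10:00-11:00, 13:00-14:00, 17:00-18:00.
Dmitri ∩ Teo ∩ Kavya ∩ Ravi ∩ Divya: 10:00-11:00, 13:00-14:00, 17:00-18:00.
Dmitri ∩ Teo ∩ Kavya ∩ Ravi ∩ Divya ∩ Rosa: 10:00-11:00, 13:00-14:00, 17:00-18:00.
So the common availability across everyone is 10:00-11:00, 13:00-14:00, 17:00-18:00.
The first common window of at least 60 minutes is 10:00-11:00, so the earliest start is 10:00.

10:00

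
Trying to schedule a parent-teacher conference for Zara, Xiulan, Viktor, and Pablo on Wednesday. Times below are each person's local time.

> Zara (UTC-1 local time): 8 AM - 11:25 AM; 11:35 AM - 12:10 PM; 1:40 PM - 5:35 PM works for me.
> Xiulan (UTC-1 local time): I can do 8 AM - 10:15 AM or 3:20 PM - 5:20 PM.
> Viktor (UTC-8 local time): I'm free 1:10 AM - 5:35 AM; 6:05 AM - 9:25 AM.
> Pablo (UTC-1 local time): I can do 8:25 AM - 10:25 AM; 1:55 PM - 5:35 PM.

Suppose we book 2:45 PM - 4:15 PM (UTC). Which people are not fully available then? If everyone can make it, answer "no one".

Pablo, Xiulan

Zara in UTC: 09:00-12:25, 12:35-13:10, 14:40-18:35 (add 1h to convert from UTC-1).
Xiulan in UTC: 09:00-11:15, 16:20-18:20 (add 1h to convert from UTC-1).
Viktor in UTC: 09:10-13:35, 14:05-17:25 (add 8h to convert from UTC-8).
Pablo in UTC: 09:25-11:25, 14:55-18:35 (add 1h to convert from UTC-1).
Zara: free for 14:45-16:15. Xiulan: not fully free for 14:45-16:15. Viktor: free for 14:45-16:15. Pablo: not fully free for 14:45-16:15.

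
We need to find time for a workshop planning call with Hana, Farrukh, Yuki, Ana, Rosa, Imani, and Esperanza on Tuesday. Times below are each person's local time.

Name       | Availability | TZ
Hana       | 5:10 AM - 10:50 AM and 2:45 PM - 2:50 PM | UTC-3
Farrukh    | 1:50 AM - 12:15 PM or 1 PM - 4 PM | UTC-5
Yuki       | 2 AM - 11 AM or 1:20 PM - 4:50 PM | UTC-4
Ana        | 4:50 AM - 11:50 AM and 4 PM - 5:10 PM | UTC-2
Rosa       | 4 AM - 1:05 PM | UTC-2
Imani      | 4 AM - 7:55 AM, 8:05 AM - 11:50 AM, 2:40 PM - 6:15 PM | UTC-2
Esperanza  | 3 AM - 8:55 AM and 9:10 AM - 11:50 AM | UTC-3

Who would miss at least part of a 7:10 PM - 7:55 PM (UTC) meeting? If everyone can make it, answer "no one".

Ana, Esperanza, Hana, Rosa

Hana in UTC: 08:10-13:50, 17:45-17:50 (add 3h to convert from UTC-3).
Farrukh in UTC: 06:50-17:15, 18:00-21:00 (add 5h to convert from UTC-5).
Yuki in UTC: 06:00-15:00, 17:20-20:50 (add 4h to convert from UTC-4).
Ana in UTC: 06:50-13:50, 18:00-19:10 (add 2h to convert from UTC-2).
Rosa in UTC: 06:00-15:05 (add 2h to convert from UTC-2).
Imani in UTC: 06:00-09:55, 10:05-13:50, 16:40-20:15 (add 2h to convert from UTC-2).
Esperanza in UTC: 06:00-11:55, 12:10-14:50 (add 3h to convert from UTC-3).
Hana: not fully free for 19:10-19:55. Farrukh: free for 19:10-19:55. Yuki: free for 19:10-19:55. Ana: not fully free for 19:10-19:55. Rosa: not fully free for 19:10-19:55. Imani: free for 19:10-19:55. Esperanza: not fully free for 19:10-19:55.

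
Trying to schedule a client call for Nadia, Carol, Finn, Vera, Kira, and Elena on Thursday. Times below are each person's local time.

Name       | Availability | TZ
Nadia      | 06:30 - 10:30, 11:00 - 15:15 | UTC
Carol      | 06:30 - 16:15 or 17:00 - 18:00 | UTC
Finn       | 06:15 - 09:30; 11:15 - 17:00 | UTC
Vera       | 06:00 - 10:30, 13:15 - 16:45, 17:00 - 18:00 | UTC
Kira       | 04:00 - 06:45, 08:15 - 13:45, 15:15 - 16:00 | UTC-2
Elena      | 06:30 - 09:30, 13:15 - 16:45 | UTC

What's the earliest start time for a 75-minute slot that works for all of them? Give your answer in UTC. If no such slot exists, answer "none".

Nadia in UTC: 06:30-10:30, 11:00-15:15.
Carol in UTC: 06:30-16:15, 17:00-18:00.
Finn in UTC: 06:15-09:30, 11:15-17:00.
Vera in UTC: 06:00-10:30, 13:15-16:45, 17:00-18:00.
Kira in UTC: 06:00-08:45, 10:15-15:45, 17:15-18:00 (add 2h to convert from UTC-2).
Elena in UTC: 06:30-09:30, 13:15-16:45.
Nadia ∩ Carol: 06:30-10:30, 11:00-15:15.
Nadia ∩ Carol ∩ Finn: 06:30-09:30, 11:15-15:15.
Nadia ∩ Carol ∩ Finn ∩ Vera: 06:30-09:30, 13:15-15:15.
Nadia ∩ Carol ∩ Finn ∩ Vera ∩ Kira: 06:30-08:45, 13:15-15:15.
Nadia ∩ Carol ∩ Finn ∩ Vera ∩ Kira ∩ Elena: 06:30-08:45, 13:15-15:15.
The first common window of at least 75 minutes is 06:30-08:45, so the earliest start is 06:30.

06:30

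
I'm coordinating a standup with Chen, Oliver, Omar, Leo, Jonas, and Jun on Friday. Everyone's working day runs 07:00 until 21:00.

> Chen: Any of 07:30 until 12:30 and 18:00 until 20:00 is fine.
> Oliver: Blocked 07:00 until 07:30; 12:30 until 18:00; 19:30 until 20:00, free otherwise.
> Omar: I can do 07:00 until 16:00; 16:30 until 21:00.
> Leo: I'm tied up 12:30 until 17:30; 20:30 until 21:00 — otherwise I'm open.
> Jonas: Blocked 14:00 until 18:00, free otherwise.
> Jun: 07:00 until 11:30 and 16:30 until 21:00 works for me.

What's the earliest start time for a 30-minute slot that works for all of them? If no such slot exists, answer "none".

07:30

Chen free: 07:30-12:30, 18:00-20:00.
Oliver free: 07:30-12:30, 18:00-19:30, 20:00-21:00 (invert busy blocks within the working day).
Omar free: 07:00-16:00, 16:30-21:00.
Leo free: 07:00-12:30, 17:30-20:30 (invert busy blocks within the working day).
Jonas free: 07:00-14:00, 18:00-21:00 (invert busy blocks within the working day).
Jun free: 07:00-11:30, 16:30-21:00.
Chen ∩ Oliver: 07:30-12:30, 18:00-19:30.
Chen ∩ Oliver ∩ Omar: 07:30-12:30, 18:00-19:30.
Chen ∩ Oliver ∩ Omar ∩ Leo: 07:30-12:30, 18:00-19:30.
Chen ∩ Oliver ∩ Omar ∩ Leo ∩ Jonas: 07:30-12:30, 18:00-19:30.
Chen ∩ Oliver ∩ Omar ∩ Leo ∩ Jonas ∩ Jun: 07:30-11:30, 18:00-19:30.
The first common window of at least 30 minutes is 07:30-11:30, so the earliest start is 07:30.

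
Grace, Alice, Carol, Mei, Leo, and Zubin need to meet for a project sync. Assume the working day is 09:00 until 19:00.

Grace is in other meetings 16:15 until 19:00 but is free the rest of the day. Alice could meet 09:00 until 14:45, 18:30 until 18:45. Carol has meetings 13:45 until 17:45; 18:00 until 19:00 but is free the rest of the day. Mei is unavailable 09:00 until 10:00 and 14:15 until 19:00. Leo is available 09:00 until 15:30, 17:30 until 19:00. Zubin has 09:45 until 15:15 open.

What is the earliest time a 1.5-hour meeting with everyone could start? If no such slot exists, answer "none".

10:00

Grace free: 09:00-16:15 (invert busy blocks within the working day).
Alice free: 09:00-14:45, 18:30-18:45.
Carol free: 09:00-13:45, 17:45-18:00 (invert busy blocks within the working day).
Mei free: 10:00-14:15 (invert busy blocks within the working day).
Leo free: 09:00-15:30, 17:30-19:00.
Zubin free: 09:45-15:15.
Grace ∩ Alice: 09:00-14:45.
Grace ∩ Alice ∩ Carol: 09:00-13:45.
Grace ∩ Alice ∩ Carol ∩ Mei: 10:00-13:45.
Grace ∩ Alice ∩ Carol ∩ Mei ∩ Leo: 10:00-13:45.
Grace ∩ Alice ∩ Carol ∩ Mei ∩ Leo ∩ Zubin: 10:00-13:45.
So the common availability across everyone is 10:00-13:45.
The first common window of at least 90 minutes is 10:00-13:45, so the earliest start is 10:00.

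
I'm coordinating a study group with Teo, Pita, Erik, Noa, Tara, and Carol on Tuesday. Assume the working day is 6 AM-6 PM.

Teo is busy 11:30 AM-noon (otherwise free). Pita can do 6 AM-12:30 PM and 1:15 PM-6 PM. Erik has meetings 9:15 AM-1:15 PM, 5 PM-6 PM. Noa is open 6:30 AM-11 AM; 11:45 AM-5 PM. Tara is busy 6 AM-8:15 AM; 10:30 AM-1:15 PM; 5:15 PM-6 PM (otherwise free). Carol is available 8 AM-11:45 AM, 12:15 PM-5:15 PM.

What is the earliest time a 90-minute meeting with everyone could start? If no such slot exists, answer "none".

Teo free: 06:00-11:30, 12:00-18:00 (invert busy blocks within the working day).
Pita free: 06:00-12:30, 13:15-18:00.
Erik free: 06:00-09:15, 13:15-17:00 (invert busy blocks within the working day).
Noa free: 06:30-11:00, 11:45-17:00.
Tara free: 08:15-10:30, 13:15-17:15 (invert busy blocks within the working day).
Carol free: 08:00-11:45, 12:15-17:15.
Teo ∩ Pita: 06:00-11:30, 12:00-12:30, 13:15-18:00.
Teo ∩ Pita ∩ Erik: 06:00-09:15, 13:15-17:00.
Teo ∩ Pita ∩ Erik ∩ Noa: 06:30-09:15, 13:15-17:00.
Teo ∩ Pita ∩ Erik ∩ Noa ∩ Tara: 08:15-09:15, 13:15-17:00.
Teo ∩ Pita ∩ Erik ∩ Noa ∩ Tara ∩ Carol: 08:15-09:15, 13:15-17:00.
The first common window of at least 90 minutes is 13:15-17:00, so the earliest start is 13:15.

13:15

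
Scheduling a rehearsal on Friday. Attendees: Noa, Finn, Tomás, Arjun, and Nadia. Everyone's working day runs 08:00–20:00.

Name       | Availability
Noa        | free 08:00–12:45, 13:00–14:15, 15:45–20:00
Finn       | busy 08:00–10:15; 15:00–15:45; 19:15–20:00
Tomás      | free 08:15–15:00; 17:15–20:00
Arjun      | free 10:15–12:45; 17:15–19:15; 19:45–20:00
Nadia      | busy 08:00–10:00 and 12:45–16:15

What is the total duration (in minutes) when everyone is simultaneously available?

270

Noa free: 08:00-12:45, 13:00-14:15, 15:45-20:00.
Finn free: 10:15-15:00, 15:45-19:15 (invert busy blocks within the working day).
Tomás free: 08:15-15:00, 17:15-20:00.
Arjun free: 10:15-12:45, 17:15-19:15, 19:45-20:00.
Nadia free: 10:00-12:45, 16:15-20:00 (invert busy blocks within the working day).
Noa ∩ Finn: 10:15-12:45, 13:00-14:15, 15:45-19:15.
Noa ∩ Finn ∩ Tomás: 10:15-12:45, 13:00-14:15, 17:15-19:15.
Noa ∩ Finn ∩ Tomás ∩ Arjun: 10:15-12:45, 17:15-19:15.
Noa ∩ Finn ∩ Tomás ∩ Arjun ∩ Nadia: 10:15-12:45, 17:15-19:15.
Summing the common windows: 150 + 120 = 270 minutes.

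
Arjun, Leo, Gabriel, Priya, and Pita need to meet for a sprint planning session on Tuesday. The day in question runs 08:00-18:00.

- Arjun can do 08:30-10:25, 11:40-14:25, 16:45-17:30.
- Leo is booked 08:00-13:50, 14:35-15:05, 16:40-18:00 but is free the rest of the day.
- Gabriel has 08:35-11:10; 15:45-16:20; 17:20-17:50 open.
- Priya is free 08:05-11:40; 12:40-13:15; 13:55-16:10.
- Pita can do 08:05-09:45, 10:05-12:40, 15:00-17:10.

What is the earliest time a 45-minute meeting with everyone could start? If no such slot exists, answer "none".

Arjun free: 08:30-10:25, 11:40-14:25, 16:45-17:30.
Leo free: 13:50-14:35, 15:05-16:40 (invert busy blocks within the working day).
Gabriel free: 08:35-11:10, 15:45-16:20, 17:20-17:50.
Priya free: 08:05-11:40, 12:40-13:15, 13:55-16:10.
Pita free: 08:05-09:45, 10:05-12:40, 15:00-17:10.
Arjun ∩ Leo: 13:50-14:25.
Arjun ∩ Leo ∩ Gabriel: ∅.
Arjun ∩ Leo ∩ Gabriel ∩ Priya: ∅.
Arjun ∩ Leo ∩ Gabriel ∩ Priya ∩ Pita: ∅.
There is no time when everyone is free.
No common window is at least 45 minutes long.

none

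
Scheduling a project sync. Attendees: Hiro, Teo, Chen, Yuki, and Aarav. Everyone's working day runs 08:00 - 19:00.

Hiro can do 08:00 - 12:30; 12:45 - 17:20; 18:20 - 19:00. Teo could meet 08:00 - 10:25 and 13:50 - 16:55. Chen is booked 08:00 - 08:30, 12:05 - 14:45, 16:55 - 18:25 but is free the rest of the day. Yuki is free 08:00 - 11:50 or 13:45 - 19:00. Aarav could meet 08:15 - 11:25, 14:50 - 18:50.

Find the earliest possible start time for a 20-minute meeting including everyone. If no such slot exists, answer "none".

08:30

Hiro free: 08:00-12:30, 12:45-17:20, 18:20-19:00.
Teo free: 08:00-10:25, 13:50-16:55.
Chen free: 08:30-12:05, 14:45-16:55, 18:25-19:00 (invert busy blocks within the working day).
Yuki free: 08:00-11:50, 13:45-19:00.
Aarav free: 08:15-11:25, 14:50-18:50.
Hiro ∩ Teo: 08:00-10:25, 13:50-16:55.
Hiro ∩ Teo ∩ Chen: 08:30-10:25, 14:45-16:55.
Hiro ∩ Teo ∩ Chen ∩ Yuki: 08:30-10:25, 14:45-16:55.
Hiro ∩ Teo ∩ Chen ∩ Yuki ∩ Aarav: 08:30-10:25, 14:50-16:55.
The first common window of at least 20 minutes is 08:30-10:25, so the earliest start is 08:30.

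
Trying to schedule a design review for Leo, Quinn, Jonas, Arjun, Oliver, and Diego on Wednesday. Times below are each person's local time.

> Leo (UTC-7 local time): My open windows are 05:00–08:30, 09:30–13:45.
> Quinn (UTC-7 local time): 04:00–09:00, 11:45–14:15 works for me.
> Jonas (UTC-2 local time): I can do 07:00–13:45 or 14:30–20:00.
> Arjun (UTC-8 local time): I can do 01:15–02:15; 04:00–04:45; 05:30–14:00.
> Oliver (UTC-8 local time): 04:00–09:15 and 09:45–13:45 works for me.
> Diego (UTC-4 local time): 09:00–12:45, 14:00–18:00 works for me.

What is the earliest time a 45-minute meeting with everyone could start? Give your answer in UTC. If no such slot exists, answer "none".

Leo in UTC: 12:00-15:30, 16:30-20:45 (add 7h to convert from UTC-7).
Quinn in UTC: 11:00-16:00, 18:45-21:15 (add 7h to convert from UTC-7).
Jonas in UTC: 09:00-15:45, 16:30-22:00 (add 2h to convert from UTC-2).
Arjun in UTC: 09:15-10:15, 12:00-12:45, 13:30-22:00 (add 8h to convert from UTC-8).
Oliver in UTC: 12:00-17:15, 17:45-21:45 (add 8h to convert from UTC-8).
Diego in UTC: 13:00-16:45, 18:00-22:00 (add 4h to convert from UTC-4).
Leo ∩ Quinn: 12:00-15:30, 18:45-20:45.
Leo ∩ Quinn ∩ Jonas: 12:00-15:30, 18:45-20:45.
Leo ∩ Quinn ∩ Jonas ∩ Arjun: 12:00-12:45, 13:30-15:30, 18:45-20:45.
Leo ∩ Quinn ∩ Jonas ∩ Arjun ∩ Oliver: 12:00-12:45, 13:30-15:30, 18:45-20:45.
Leo ∩ Quinn ∩ Jonas ∩ Arjun ∩ Oliver ∩ Diego: 13:30-15:30, 18:45-20:45.
The first common window of at least 45 minutes is 13:30-15:30, so the earliest start is 13:30.

13:30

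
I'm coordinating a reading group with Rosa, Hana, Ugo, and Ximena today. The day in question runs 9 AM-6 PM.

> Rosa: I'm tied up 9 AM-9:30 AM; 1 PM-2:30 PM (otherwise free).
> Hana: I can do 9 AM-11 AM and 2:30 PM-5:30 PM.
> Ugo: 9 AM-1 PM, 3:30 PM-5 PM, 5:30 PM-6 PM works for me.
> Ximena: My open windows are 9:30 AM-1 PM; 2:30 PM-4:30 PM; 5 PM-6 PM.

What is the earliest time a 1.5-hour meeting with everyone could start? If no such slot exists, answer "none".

09:30

Rosa free: 09:30-13:00, 14:30-18:00 (invert busy blocks within the working day).
Hana free: 09:00-11:00, 14:30-17:30.
Ugo free: 09:00-13:00, 15:30-17:00, 17:30-18:00.
Ximena free: 09:30-13:00, 14:30-16:30, 17:00-18:00.
Rosa ∩ Hana: 09:30-11:00, 14:30-17:30.
Rosa ∩ Hana ∩ Ugo: 09:30-11:00, 15:30-17:00.
Rosa ∩ Hana ∩ Ugo ∩ Ximena: 09:30-11:00, 15:30-16:30.
The first common window of at least 90 minutes is 09:30-11:00, so the earliest start is 09:30.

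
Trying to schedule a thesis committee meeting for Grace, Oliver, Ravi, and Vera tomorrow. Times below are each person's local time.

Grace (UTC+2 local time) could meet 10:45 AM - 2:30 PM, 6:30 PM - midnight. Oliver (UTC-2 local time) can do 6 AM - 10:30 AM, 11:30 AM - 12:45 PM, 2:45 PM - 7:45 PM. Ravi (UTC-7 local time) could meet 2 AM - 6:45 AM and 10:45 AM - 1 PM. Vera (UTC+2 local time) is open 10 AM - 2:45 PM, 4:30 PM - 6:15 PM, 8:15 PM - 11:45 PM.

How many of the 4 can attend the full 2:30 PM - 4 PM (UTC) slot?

Grace in UTC: 08:45-12:30, 16:30-22:00 (subtract 2h to convert from UTC+2).
Oliver in UTC: 08:00-12:30, 13:30-14:45, 16:45-21:45 (add 2h to convert from UTC-2).
Ravi in UTC: 09:00-13:45, 17:45-20:00 (add 7h to convert from UTC-7).
Vera in UTC: 08:00-12:45, 14:30-16:15, 18:15-21:45 (subtract 2h to convert from UTC+2).
Vera can make the full 14:30-16:00 slot — that's 1.

1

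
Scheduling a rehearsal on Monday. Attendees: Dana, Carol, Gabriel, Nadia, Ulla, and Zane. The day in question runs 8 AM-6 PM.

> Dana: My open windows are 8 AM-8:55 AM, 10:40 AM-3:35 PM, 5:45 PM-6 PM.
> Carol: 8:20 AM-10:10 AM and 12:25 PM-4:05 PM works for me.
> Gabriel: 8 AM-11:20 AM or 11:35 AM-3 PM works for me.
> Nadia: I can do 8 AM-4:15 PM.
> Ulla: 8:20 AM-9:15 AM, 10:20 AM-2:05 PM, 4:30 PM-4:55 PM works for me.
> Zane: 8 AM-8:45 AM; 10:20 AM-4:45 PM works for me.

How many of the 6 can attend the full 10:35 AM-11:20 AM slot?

Gabriel, Nadia, Ulla, and Zane can make the full 10:35-11:20 slot — that's 4.

4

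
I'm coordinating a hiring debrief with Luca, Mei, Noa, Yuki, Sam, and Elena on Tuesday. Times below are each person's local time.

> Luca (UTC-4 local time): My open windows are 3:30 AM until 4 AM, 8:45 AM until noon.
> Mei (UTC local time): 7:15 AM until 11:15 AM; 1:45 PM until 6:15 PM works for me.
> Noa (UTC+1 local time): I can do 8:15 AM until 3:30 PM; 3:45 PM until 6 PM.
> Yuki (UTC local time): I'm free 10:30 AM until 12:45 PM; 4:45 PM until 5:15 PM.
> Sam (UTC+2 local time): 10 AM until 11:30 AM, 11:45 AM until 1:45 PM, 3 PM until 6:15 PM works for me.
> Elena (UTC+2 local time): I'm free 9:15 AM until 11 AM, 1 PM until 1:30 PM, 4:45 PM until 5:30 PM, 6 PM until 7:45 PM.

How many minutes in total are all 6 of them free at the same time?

Luca in UTC: 07:30-08:00, 12:45-16:00 (add 4h to convert from UTC-4).
Mei in UTC: 07:15-11:15, 13:45-18:15.
Noa in UTC: 07:15-14:30, 14:45-17:00 (subtract 1h to convert from UTC+1).
Yuki in UTC: 10:30-12:45, 16:45-17:15.
Sam in UTC: 08:00-09:30, 09:45-11:45, 13:00-16:15 (subtract 2h to convert from UTC+2).
Elena in UTC: 07:15-09:00, 11:00-11:30, 14:45-15:30, 16:00-17:45 (subtract 2h to convert from UTC+2).
Luca ∩ Mei: 07:30-08:00, 13:45-16:00.
Luca ∩ Mei ∩ Noa: 07:30-08:00, 13:45-14:30, 14:45-16:00.
Luca ∩ Mei ∩ Noa ∩ Yuki: ∅.
Luca ∩ Mei ∩ Noa ∩ Yuki ∩ Sam: ∅.
Luca ∩ Mei ∩ Noa ∩ Yuki ∩ Sam ∩ Elena: ∅.
There is no time when everyone is free.
There is no common window, so the total is 0 minutes.

0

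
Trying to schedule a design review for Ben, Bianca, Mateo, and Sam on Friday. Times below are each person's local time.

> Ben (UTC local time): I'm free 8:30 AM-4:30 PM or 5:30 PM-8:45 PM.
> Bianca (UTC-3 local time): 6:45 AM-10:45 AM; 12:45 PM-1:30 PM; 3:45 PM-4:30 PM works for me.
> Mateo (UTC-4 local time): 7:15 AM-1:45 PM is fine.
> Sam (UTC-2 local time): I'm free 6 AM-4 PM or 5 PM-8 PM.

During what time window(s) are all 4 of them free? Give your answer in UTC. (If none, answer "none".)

Ben in UTC: 08:30-16:30, 17:30-20:45.
Bianca in UTC: 09:45-13:45, 15:45-16:30, 18:45-19:30 (add 3h to convert from UTC-3).
Mateo in UTC: 11:15-17:45 (add 4h to convert from UTC-4).
Sam in UTC: 08:00-18:00, 19:00-22:00 (add 2h to convert from UTC-2).
Ben ∩ Bianca: 09:45-13:45, 15:45-16:30, 18:45-19:30.
Ben ∩ Bianca ∩ Mateo: 11:15-13:45, 15:45-16:30.
Ben ∩ Bianca ∩ Mateo ∩ Sam: 11:15-13:45, 15:45-16:30.
Those are the intersection windows.

11:15-13:45, 15:45-16:30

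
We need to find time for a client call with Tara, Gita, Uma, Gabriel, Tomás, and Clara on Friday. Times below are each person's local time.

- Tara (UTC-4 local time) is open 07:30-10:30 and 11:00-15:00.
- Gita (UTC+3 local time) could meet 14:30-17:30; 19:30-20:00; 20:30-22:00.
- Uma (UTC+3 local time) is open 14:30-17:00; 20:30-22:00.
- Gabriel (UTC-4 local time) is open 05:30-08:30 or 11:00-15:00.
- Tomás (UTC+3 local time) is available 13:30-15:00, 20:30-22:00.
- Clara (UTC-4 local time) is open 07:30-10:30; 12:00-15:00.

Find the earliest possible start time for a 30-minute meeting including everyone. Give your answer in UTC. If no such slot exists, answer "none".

Tara in UTC: 11:30-14:30, 15:00-19:00 (add 4h to convert from UTC-4).
Gita in UTC: 11:30-14:30, 16:30-17:00, 17:30-19:00 (subtract 3h to convert from UTC+3).
Uma in UTC: 11:30-14:00, 17:30-19:00 (subtract 3h to convert from UTC+3).
Gabriel in UTC: 09:30-12:30, 15:00-19:00 (add 4h to convert from UTC-4).
Tomás in UTC: 10:30-12:00, 17:30-19:00 (subtract 3h to convert from UTC+3).
Clara in UTC: 11:30-14:30, 16:00-19:00 (add 4h to convert from UTC-4).
Tara ∩ Gita: 11:30-14:30, 16:30-17:00, 17:30-19:00.
Tara ∩ Gita ∩ Uma: 11:30-14:00, 17:30-19:00.
Tara ∩ Gita ∩ Uma ∩ Gabriel: 11:30-12:30, 17:30-19:00.
Tara ∩ Gita ∩ Uma ∩ Gabriel ∩ Tomás: 11:30-12:00, 17:30-19:00.
Tara ∩ Gita ∩ Uma ∩ Gabriel ∩ Tomás ∩ Clara: 11:30-12:00, 17:30-19:00.
Those are the intersection windows.
The first common window of at least 30 minutes is 11:30-12:00, so the earliest start is 11:30.

11:30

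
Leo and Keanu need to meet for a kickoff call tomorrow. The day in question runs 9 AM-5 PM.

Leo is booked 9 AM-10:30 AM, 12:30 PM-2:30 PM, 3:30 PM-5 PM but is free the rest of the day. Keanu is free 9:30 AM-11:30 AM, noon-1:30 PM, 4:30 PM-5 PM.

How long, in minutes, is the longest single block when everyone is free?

Leo free: 10:30-12:30, 14:30-15:30 (invert busy blocks within the working day).
Keanu free: 09:30-11:30, 12:00-13:30, 16:30-17:00.
Leo ∩ Keanu: 10:30-11:30, 12:00-12:30.
The longest is 10:30-11:30 at 60 minutes.

60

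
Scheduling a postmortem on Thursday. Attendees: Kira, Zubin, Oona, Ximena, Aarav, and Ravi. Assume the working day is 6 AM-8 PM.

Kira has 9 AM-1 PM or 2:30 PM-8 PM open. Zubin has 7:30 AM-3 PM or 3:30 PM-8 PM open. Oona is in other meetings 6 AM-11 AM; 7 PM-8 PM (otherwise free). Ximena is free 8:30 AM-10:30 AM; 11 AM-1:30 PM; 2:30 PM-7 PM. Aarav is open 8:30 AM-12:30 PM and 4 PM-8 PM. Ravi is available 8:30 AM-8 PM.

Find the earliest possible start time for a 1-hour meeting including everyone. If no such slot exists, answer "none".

Kira free: 09:00-13:00, 14:30-20:00.
Zubin free: 07:30-15:00, 15:30-20:00.
Oona free: 11:00-19:00 (invert busy blocks within the working day).
Ximena free: 08:30-10:30, 11:00-13:30, 14:30-19:00.
Aarav free: 08:30-12:30, 16:00-20:00.
Ravi free: 08:30-20:00.
Kira ∩ Zubin: 09:00-13:00, 14:30-15:00, 15:30-20:00.
Kira ∩ Zubin ∩ Oona: 11:00-13:00, 14:30-15:00, 15:30-19:00.
Kira ∩ Zubin ∩ Oona ∩ Ximena: 11:00-13:00, 14:30-15:00, 15:30-19:00.
Kira ∩ Zubin ∩ Oona ∩ Ximena ∩ Aarav: 11:00-12:30, 16:00-19:00.
Kira ∩ Zubin ∩ Oona ∩ Ximena ∩ Aarav ∩ Ravi: 11:00-12:30, 16:00-19:00.
Those are the intersection windows.
The first common window of at least 60 minutes is 11:00-12:30, so the earliest start is 11:00.

11:00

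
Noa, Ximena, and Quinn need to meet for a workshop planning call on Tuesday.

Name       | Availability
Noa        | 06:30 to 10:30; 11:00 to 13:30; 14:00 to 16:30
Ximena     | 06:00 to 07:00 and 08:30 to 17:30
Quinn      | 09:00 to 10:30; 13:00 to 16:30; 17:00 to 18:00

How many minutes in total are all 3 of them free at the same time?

Noa ∩ Ximena: 06:30-07:00, 08:30-10:30, 11:00-13:30, 14:00-16:30.
Noa ∩ Ximena ∩ Quinn: 09:00-10:30, 13:00-13:30, 14:00-16:30.
Summing the common windows: 90 + 30 + 150 = 270 minutes.

270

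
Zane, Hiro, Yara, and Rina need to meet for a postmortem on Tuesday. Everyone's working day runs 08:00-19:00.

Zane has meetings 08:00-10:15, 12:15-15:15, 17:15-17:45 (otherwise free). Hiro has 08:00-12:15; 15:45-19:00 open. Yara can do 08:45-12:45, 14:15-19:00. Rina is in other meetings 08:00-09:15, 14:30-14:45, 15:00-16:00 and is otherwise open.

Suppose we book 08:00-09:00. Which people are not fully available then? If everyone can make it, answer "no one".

Rina, Yara, Zane

Zane free: 10:15-12:15, 15:15-17:15, 17:45-19:00 (invert busy blocks within the working day).
Hiro free: 08:00-12:15, 15:45-19:00.
Yara free: 08:45-12:45, 14:15-19:00.
Rina free: 09:15-14:30, 14:45-15:00, 16:00-19:00 (invert busy blocks within the working day).
Zane: not fully free for 08:00-09:00. Hiro: free for 08:00-09:00. Yara: not fully free for 08:00-09:00. Rina: not fully free for 08:00-09:00.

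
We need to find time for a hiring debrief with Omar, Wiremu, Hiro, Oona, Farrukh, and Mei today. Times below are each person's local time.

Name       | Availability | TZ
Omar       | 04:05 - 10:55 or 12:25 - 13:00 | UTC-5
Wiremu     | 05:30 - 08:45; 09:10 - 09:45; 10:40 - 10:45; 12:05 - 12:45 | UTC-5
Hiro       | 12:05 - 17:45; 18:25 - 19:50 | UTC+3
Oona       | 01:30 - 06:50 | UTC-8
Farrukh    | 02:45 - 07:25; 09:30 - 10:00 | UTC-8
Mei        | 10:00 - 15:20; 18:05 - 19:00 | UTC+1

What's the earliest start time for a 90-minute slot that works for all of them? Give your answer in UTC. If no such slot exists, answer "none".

Omar in UTC: 09:05-15:55, 17:25-18:00 (add 5h to convert from UTC-5).
Wiremu in UTC: 10:30-13:45, 14:10-14:45, 15:40-15:45, 17:05-17:45 (add 5h to convert from UTC-5).
Hiro in UTC: 09:05-14:45, 15:25-16:50 (subtract 3h to convert from UTC+3).
Oona in UTC: 09:30-14:50 (add 8h to convert from UTC-8).
Farrukh in UTC: 10:45-15:25, 17:30-18:00 (add 8h to convert from UTC-8).
Mei in UTC: 09:00-14:20, 17:05-18:00 (subtract 1h to convert from UTC+1).
Omar ∩ Wiremu: 10:30-13:45, 14:10-14:45, 15:40-15:45, 17:25-17:45.
Omar ∩ Wiremu ∩ Hiro: 10:30-13:45, 14:10-14:45, 15:40-15:45.
Omar ∩ Wiremu ∩ Hiro ∩ Oona: 10:30-13:45, 14:10-14:45.
Omar ∩ Wiremu ∩ Hiro ∩ Oona ∩ Farrukh: 10:45-13:45, 14:10-14:45.
Omar ∩ Wiremu ∩ Hiro ∩ Oona ∩ Farrukh ∩ Mei: 10:45-13:45, 14:10-14:20.
The first common window of at least 90 minutes is 10:45-13:45, so the earliest start is 10:45.

10:45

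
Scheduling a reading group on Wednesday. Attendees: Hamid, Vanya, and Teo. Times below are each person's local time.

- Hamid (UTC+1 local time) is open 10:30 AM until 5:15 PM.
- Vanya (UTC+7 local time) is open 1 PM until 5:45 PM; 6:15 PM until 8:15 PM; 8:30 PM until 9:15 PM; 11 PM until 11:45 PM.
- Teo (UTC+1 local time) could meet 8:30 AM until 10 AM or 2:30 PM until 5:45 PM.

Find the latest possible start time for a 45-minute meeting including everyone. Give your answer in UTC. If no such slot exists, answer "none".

13:30

Hamid in UTC: 09:30-16:15 (subtract 1h to convert from UTC+1).
Vanya in UTC: 06:00-10:45, 11:15-13:15, 13:30-14:15, 16:00-16:45 (subtract 7h to convert from UTC+7).
Teo in UTC: 07:30-09:00, 13:30-16:45 (subtract 1h to convert from UTC+1).
Hamid ∩ Vanya: 09:30-10:45, 11:15-13:15, 13:30-14:15, 16:00-16:15.
Hamid ∩ Vanya ∩ Teo: 13:30-14:15, 16:00-16:15.
The last common window of at least 45 minutes is 13:30-14:15; a 45-minute meeting can start as late as 13:30 and still end by 14:15.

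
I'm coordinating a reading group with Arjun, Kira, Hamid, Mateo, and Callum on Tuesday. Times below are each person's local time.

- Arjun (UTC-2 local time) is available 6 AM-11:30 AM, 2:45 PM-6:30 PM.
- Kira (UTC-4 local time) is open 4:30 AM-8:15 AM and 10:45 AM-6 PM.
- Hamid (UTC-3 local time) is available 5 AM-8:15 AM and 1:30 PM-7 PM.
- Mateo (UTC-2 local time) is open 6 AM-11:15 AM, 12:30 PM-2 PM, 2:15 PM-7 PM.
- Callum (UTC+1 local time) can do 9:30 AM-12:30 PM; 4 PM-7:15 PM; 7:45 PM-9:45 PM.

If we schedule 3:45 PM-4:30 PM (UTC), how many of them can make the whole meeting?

2

Arjun in UTC: 08:00-13:30, 16:45-20:30 (add 2h to convert from UTC-2).
Kira in UTC: 08:30-12:15, 14:45-22:00 (add 4h to convert from UTC-4).
Hamid in UTC: 08:00-11:15, 16:30-22:00 (add 3h to convert from UTC-3).
Mateo in UTC: 08:00-13:15, 14:30-16:00, 16:15-21:00 (add 2h to convert from UTC-2).
Callum in UTC: 08:30-11:30, 15:00-18:15, 18:45-20:45 (subtract 1h to convert from UTC+1).
Kira and Callum can make the full 15:45-16:30 slot — that's 2.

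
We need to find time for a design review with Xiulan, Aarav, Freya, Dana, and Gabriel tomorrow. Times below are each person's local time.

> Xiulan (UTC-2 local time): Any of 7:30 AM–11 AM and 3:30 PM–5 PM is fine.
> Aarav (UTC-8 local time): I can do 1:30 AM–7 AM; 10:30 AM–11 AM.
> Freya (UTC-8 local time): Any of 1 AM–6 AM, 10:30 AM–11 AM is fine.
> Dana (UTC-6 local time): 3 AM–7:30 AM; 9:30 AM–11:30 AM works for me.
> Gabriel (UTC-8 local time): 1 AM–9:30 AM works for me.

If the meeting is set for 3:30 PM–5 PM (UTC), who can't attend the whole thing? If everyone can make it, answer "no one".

Aarav, Freya, Xiulan

Xiulan in UTC: 09:30-13:00, 17:30-19:00 (add 2h to convert from UTC-2).
Aarav in UTC: 09:30-15:00, 18:30-19:00 (add 8h to convert from UTC-8).
Freya in UTC: 09:00-14:00, 18:30-19:00 (add 8h to convert from UTC-8).
Dana in UTC: 09:00-13:30, 15:30-17:30 (add 6h to convert from UTC-6).
Gabriel in UTC: 09:00-17:30 (add 8h to convert from UTC-8).
Xiulan: not fully free for 15:30-17:00. Aarav: not fully free for 15:30-17:00. Freya: not fully free for 15:30-17:00. Dana: free for 15:30-17:00. Gabriel: free for 15:30-17:00.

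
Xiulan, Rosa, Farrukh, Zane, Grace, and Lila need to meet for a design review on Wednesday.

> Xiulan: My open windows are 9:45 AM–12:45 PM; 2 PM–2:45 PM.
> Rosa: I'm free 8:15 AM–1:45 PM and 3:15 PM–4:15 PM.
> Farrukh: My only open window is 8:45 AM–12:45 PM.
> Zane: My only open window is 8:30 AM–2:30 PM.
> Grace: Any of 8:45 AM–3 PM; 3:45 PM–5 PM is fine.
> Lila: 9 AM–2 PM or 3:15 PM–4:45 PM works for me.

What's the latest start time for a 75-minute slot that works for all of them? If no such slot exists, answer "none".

Xiulan ∩ Rosa: 09:45-12:45.
Xiulan ∩ Rosa ∩ Farrukh: 09:45-12:45.
Xiulan ∩ Rosa ∩ Farrukh ∩ Zane: 09:45-12:45.
Xiulan ∩ Rosa ∩ Farrukh ∩ Zane ∩ Grace: 09:45-12:45.
Xiulan ∩ Rosa ∩ Farrukh ∩ Zane ∩ Grace ∩ Lila: 09:45-12:45.
The last common window of at least 75 minutes is 09:45-12:45; a 75-minute meeting can start as late as 11:30 and still end by 12:45.

11:30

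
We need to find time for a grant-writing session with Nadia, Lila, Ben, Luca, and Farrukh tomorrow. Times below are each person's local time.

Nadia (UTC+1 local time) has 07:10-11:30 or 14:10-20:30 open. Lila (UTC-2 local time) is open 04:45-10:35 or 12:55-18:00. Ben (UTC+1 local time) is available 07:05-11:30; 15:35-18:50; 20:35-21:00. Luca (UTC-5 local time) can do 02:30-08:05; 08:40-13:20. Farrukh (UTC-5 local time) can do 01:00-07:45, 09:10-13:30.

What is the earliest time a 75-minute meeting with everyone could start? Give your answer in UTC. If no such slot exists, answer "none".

07:30

Nadia in UTC: 06:10-10:30, 13:10-19:30 (subtract 1h to convert from UTC+1).
Lila in UTC: 06:45-12:35, 14:55-20:00 (add 2h to convert from UTC-2).
Ben in UTC: 06:05-10:30, 14:35-17:50, 19:35-20:00 (subtract 1h to convert from UTC+1).
Luca in UTC: 07:30-13:05, 13:40-18:20 (add 5h to convert from UTC-5).
Farrukh in UTC: 06:00-12:45, 14:10-18:30 (add 5h to convert from UTC-5).
Nadia ∩ Lila: 06:45-10:30, 14:55-19:30.
Nadia ∩ Lila ∩ Ben: 06:45-10:30, 14:55-17:50.
Nadia ∩ Lila ∩ Ben ∩ Luca: 07:30-10:30, 14:55-17:50.
Nadia ∩ Lila ∩ Ben ∩ Luca ∩ Farrukh: 07:30-10:30, 14:55-17:50.
The first common window of at least 75 minutes is 07:30-10:30, so the earliest start is 07:30.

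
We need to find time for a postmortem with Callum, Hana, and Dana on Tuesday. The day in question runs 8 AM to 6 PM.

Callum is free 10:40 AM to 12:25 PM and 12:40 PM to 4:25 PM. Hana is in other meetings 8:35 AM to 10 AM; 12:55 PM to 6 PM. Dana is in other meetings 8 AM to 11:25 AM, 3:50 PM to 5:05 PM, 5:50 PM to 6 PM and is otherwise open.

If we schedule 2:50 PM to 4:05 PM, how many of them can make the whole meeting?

1

Callum free: 10:40-12:25, 12:40-16:25.
Hana free: 08:00-08:35, 10:00-12:55 (invert busy blocks within the working day).
Dana free: 11:25-15:50, 17:05-17:50 (invert busy blocks within the working day).
Callum can make the full 14:50-16:05 slot — that's 1.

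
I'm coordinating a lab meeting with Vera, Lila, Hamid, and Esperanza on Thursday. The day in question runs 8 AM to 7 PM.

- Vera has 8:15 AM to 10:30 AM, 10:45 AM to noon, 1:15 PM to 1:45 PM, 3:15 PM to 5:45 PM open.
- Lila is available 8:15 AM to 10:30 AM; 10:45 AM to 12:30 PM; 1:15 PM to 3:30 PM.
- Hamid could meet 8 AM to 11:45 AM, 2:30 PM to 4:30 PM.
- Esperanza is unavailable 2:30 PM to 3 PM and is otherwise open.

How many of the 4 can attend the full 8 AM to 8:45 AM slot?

2

Vera free: 08:15-10:30, 10:45-12:00, 13:15-13:45, 15:15-17:45.
Lila free: 08:15-10:30, 10:45-12:30, 13:15-15:30.
Hamid free: 08:00-11:45, 14:30-16:30.
Esperanza free: 08:00-14:30, 15:00-19:00 (invert busy blocks within the working day).
Hamid and Esperanza can make the full 08:00-08:45 slot — that's 2.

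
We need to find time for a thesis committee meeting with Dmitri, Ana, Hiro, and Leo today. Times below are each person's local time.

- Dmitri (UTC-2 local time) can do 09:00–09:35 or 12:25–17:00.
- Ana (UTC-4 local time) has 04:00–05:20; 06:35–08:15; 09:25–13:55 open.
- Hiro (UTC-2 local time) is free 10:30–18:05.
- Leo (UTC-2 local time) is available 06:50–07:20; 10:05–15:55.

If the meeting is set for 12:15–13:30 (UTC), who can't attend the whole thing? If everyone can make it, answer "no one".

Ana, Dmitri, Hiro

Dmitri in UTC: 11:00-11:35, 14:25-19:00 (add 2h to convert from UTC-2).
Ana in UTC: 08:00-09:20, 10:35-12:15, 13:25-17:55 (add 4h to convert from UTC-4).
Hiro in UTC: 12:30-20:05 (add 2h to convert from UTC-2).
Leo in UTC: 08:50-09:20, 12:05-17:55 (add 2h to convert from UTC-2).
Dmitri: not fully free for 12:15-13:30. Ana: not fully free for 12:15-13:30. Hiro: not fully free for 12:15-13:30. Leo: free for 12:15-13:30.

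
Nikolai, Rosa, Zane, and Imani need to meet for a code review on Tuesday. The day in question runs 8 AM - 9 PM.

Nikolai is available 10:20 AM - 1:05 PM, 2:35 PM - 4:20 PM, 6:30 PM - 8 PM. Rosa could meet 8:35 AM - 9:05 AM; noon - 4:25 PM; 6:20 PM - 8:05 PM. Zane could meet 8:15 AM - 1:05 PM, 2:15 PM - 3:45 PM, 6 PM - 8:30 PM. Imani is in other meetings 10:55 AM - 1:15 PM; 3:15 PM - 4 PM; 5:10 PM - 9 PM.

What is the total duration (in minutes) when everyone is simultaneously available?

40

Nikolai free: 10:20-13:05, 14:35-16:20, 18:30-20:00.
Rosa free: 08:35-09:05, 12:00-16:25, 18:20-20:05.
Zane free: 08:15-13:05, 14:15-15:45, 18:00-20:30.
Imani free: 08:00-10:55, 13:15-15:15, 16:00-17:10 (invert busy blocks within the working day).
Nikolai ∩ Rosa: 12:00-13:05, 14:35-16:20, 18:30-20:00.
Nikolai ∩ Rosa ∩ Zane: 12:00-13:05, 14:35-15:45, 18:30-20:00.
Nikolai ∩ Rosa ∩ Zane ∩ Imani: 14:35-15:15.
That's a single block of 40 minutes.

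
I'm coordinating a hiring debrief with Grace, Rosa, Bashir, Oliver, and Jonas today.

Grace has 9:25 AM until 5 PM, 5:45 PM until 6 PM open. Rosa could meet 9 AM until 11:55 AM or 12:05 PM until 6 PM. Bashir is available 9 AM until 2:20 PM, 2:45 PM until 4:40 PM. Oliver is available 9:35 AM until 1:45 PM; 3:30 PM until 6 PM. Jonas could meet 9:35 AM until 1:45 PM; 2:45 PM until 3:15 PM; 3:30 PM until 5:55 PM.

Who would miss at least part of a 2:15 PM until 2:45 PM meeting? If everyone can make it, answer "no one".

Grace: free for 14:15-14:45. Rosa: free for 14:15-14:45. Bashir: not fully free for 14:15-14:45. Oliver: not fully free for 14:15-14:45. Jonas: not fully free for 14:15-14:45.

Bashir, Jonas, Oliver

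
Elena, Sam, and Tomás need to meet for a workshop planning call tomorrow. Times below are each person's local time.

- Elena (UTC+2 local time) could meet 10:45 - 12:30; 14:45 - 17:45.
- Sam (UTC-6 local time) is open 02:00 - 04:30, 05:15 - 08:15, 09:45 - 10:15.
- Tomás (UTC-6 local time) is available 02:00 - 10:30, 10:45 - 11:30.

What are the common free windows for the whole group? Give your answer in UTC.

Elena in UTC: 08:45-10:30, 12:45-15:45 (subtract 2h to convert from UTC+2).
Sam in UTC: 08:00-10:30, 11:15-14:15, 15:45-16:15 (add 6h to convert from UTC-6).
Tomás in UTC: 08:00-16:30, 16:45-17:30 (add 6h to convert from UTC-6).
Elena ∩ Sam: 08:45-10:30, 12:45-14:15.
Elena ∩ Sam ∩ Tomás: 08:45-10:30, 12:45-14:15.

08:45-10:30, 12:45-14:15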